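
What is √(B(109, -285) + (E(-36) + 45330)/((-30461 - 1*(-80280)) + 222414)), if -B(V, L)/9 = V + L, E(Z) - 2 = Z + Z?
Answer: 2*√29350959606839/272233 ≈ 39.802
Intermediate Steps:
E(Z) = 2 + 2*Z (E(Z) = 2 + (Z + Z) = 2 + 2*Z)
B(V, L) = -9*L - 9*V (B(V, L) = -9*(V + L) = -9*(L + V) = -9*L - 9*V)
√(B(109, -285) + (E(-36) + 45330)/((-30461 - 1*(-80280)) + 222414)) = √((-9*(-285) - 9*109) + ((2 + 2*(-36)) + 45330)/((-30461 - 1*(-80280)) + 222414)) = √((2565 - 981) + ((2 - 72) + 45330)/((-30461 + 80280) + 222414)) = √(1584 + (-70 + 45330)/(49819 + 222414)) = √(1584 + 45260/272233) = √(431262332/272233) = 2*√29350959606839/272233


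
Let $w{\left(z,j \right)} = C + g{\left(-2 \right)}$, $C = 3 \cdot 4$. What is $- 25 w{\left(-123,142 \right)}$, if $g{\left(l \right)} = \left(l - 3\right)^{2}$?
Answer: $-925$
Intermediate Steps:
$g{\left(l \right)} = \left(-3 + l\right)^{2}$
$C = 12$
$w{\left(z,j \right)} = 37$ ($w{\left(z,j \right)} = 12 + \left(-3 - 2\right)^{2} = 12 + \left(-5\right)^{2} = 12 + 25 = 37$)
$- 25 w{\left(-123,142 \right)} = \left(-25\right) 37 = -925$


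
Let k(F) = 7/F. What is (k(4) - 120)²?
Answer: 223729/16 ≈ 13983.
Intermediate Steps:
(k(4) - 120)² = (7/4 - 120)² = (-473/4)² = 223729/16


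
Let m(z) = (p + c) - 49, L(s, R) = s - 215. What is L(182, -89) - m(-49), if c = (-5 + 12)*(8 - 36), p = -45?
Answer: 257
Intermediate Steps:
c = -196 (c = 7*(-28) = -196)
L(s, R) = -215 + s
m(z) = -290 (m(z) = (-45 - 196) - 49 = -241 - 49 = -290)
L(182, -89) - m(-49) = (-215 + 182) - 1*(-290) = -33 + 290 = 257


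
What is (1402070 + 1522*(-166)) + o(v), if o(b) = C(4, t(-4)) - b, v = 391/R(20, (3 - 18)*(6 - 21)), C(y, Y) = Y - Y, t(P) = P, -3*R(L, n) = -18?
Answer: 6896117/6 ≈ 1.1494e+6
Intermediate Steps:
R(L, n) = 6 (R(L, n) = -⅓*(-18) = 6)
C(y, Y) = 0
v = 391/6 ≈ 65.167
o(b) = -b (o(b) = 0 - b = -b)
(1402070 + 1522*(-166)) + o(v) = (1402070 + 1522*(-166)) - 1*391/6 = (1402070 - 252652) - 391/6 = 1149418 - 391/6 = 6896117/6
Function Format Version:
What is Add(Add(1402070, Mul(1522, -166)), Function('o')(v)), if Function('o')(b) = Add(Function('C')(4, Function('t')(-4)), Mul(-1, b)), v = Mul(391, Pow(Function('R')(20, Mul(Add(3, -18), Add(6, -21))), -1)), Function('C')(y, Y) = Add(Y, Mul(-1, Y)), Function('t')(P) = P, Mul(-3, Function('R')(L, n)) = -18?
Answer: Rational(6896117, 6) ≈ 1.1494e+6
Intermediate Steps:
Function('R')(L, n) = 6 (Function('R')(L, n) = Mul(Rational(-1, 3), -18) = 6)
Function('C')(y, Y) = 0
v = Rational(391, 6) (v = Mul(391, Pow(6, -1)) = Mul(391, Rational(1, 6)) = Rational(391, 6) ≈ 65.167)
Function('o')(b) = Mul(-1, b) (Function('o')(b) = Add(0, Mul(-1, b)) = Mul(-1, b))
Add(Add(1402070, Mul(1522, -166)), Function('o')(v)) = Add(Add(1402070, Mul(1522, -166)), Mul(-1, Rational(391, 6))) = Add(Add(1402070, -252652), Rational(-391, 6)) = Add(1149418, Rational(-391, 6)) = Rational(6896117, 6)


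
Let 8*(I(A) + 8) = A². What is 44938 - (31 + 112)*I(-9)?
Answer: 357073/8 ≈ 44634.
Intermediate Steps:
I(A) = -8 + A²/8
44938 - (31 + 112)*I(-9) = 44938 - (31 + 112)*(-8 + (⅛)*(-9)²) = 44938 - 143*(-8 + (⅛)*81) = 44938 - 143*(-8 + 81/8) = 44938 - 143*17/8 = 44938 - 1*2431/8 = 44938 - 2431/8 = 357073/8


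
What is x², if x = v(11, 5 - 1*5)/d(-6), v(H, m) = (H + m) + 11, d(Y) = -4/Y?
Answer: 1089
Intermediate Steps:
v(H, m) = 11 + H + m
x = 33 (x = (11 + 11 + (5 - 1*5))/((-4/(-6))) = (11 + 11 + (5 - 5))/((-4*(-⅙))) = (11 + 11 + 0)/(⅔) = 22*(3/2) = 33)
x² = 33² = 1089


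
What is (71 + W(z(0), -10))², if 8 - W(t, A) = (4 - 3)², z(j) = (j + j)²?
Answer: 6084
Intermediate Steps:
z(j) = 4*j² (z(j) = (2*j)² = 4*j²)
W(t, A) = 7 (W(t, A) = 8 - (4 - 3)² = 8 - 1*1² = 8 - 1*1 = 8 - 1 = 7)
(71 + W(z(0), -10))² = (71 + 7)² = 78² = 6084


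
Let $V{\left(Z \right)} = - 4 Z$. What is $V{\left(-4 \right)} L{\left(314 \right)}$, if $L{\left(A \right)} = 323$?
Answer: $5168$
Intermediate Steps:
$V{\left(-4 \right)} L{\left(314 \right)} = \left(-4\right) \left(-4\right) 323 = 16 \cdot 323 = 5168$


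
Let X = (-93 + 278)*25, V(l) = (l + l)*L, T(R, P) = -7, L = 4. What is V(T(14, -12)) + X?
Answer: 4569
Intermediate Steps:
V(l) = 8*l (V(l) = (l + l)*4 = (2*l)*4 = 8*l)
X = 4625 (X = 185*25 = 4625)
V(T(14, -12)) + X = 8*(-7) + 4625 = -56 + 4625 = 4569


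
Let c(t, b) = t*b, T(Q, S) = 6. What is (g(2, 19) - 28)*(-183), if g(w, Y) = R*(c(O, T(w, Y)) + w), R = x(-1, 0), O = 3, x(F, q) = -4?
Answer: 19764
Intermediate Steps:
c(t, b) = b*t
R = -4
g(w, Y) = -72 - 4*w (g(w, Y) = -4*(6*3 + w) = -4*(18 + w) = -72 - 4*w)
(g(2, 19) - 28)*(-183) = ((-72 - 4*2) - 28)*(-183) = ((-72 - 8) - 28)*(-183) = (-80 - 28)*(-183) = -108*(-183) = 19764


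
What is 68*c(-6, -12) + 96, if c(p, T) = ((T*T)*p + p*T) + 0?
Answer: -53760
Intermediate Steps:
c(p, T) = T*p + p*T**2 (c(p, T) = (T**2*p + T*p) + 0 = (p*T**2 + T*p) + 0 = (T*p + p*T**2) + 0 = T*p + p*T**2)
68*c(-6, -12) + 96 = 68*(-12*(-6)*(1 - 12)) + 96 = 68*(-12*(-6)*(-11)) + 96 = 68*(-792) + 96 = -53856 + 96 = -53760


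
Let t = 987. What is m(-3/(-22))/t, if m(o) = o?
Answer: 1/7238 ≈ 0.00013816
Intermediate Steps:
m(-3/(-22))/t = -3/(-22)/987 = -3*(-1/22)*(1/987) = (3/22)*(1/987) = 1/7238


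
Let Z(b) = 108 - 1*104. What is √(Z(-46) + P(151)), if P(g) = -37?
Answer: I*√33 ≈ 5.7446*I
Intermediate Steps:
Z(b) = 4 (Z(b) = 108 - 104 = 4)
√(Z(-46) + P(151)) = √(4 - 37) = √(-33) = I*√33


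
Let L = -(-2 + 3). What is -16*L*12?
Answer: 192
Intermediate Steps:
L = -1 (L = -1*1 = -1)
-16*L*12 = -16*(-1)*12 = 16*12 = 192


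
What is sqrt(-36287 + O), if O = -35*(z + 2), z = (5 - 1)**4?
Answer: I*sqrt(45317) ≈ 212.88*I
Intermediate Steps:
z = 256 (z = 4**4 = 256)
O = -9030 (O = -35*(256 + 2) = -35*258 = -9030)
sqrt(-36287 + O) = sqrt(-36287 - 9030) = sqrt(-45317) = I*sqrt(45317)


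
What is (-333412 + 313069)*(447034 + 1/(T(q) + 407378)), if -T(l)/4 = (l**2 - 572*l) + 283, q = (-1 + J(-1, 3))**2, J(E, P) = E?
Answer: -3777052654979451/415334 ≈ -9.0940e+9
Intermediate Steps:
q = 4 (q = (-1 - 1)**2 = (-2)**2 = 4)
T(l) = -1132 - 4*l**2 + 2288*l (T(l) = -4*((l**2 - 572*l) + 283) = -4*(283 + l**2 - 572*l) = -1132 - 4*l**2 + 2288*l)
(-333412 + 313069)*(447034 + 1/(T(q) + 407378)) = (-333412 + 313069)*(447034 + 1/((-1132 - 4*4**2 + 2288*4) + 407378)) = -20343*(447034 + 1/((-1132 - 4*16 + 9152) + 407378)) = -20343*(447034 + 1/((-1132 - 64 + 9152) + 407378)) = -20343*(447034 + 1/(7956 + 407378)) = -20343*(447034 + 1/415334) = -20343*185668419357/415334 = -3777052654979451/415334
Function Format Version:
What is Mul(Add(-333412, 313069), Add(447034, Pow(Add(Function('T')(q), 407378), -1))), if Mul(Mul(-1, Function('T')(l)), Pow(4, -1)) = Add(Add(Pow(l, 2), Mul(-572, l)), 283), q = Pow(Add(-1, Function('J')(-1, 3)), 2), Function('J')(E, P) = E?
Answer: Rational(-3777052654979451, 415334) ≈ -9.0940e+9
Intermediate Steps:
q = 4 (q = Pow(Add(-1, -1), 2) = Pow(-2, 2) = 4)
Function('T')(l) = Add(-1132, Mul(-4, Pow(l, 2)), Mul(2288, l)) (Function('T')(l) = Mul(-4, Add(Add(Pow(l, 2), Mul(-572, l)), 283)) = Mul(-4, Add(283, Pow(l, 2), Mul(-572, l))) = Add(-1132, Mul(-4, Pow(l, 2)), Mul(2288, l)))
Mul(Add(-333412, 313069), Add(447034, Pow(Add(Function('T')(q), 407378), -1))) = Mul(Add(-333412, 313069), Add(447034, Pow(Add(Add(-1132, Mul(-4, Pow(4, 2)), Mul(2288, 4)), 407378), -1))) = Mul(-20343, Add(447034, Pow(Add(Add(-1132, Mul(-4, 16), 9152), 407378), -1))) = Mul(-20343, Add(447034, Pow(Add(Add(-1132, -64, 9152), 407378), -1))) = Mul(-20343, Add(447034, Pow(Add(7956, 407378), -1))) = Mul(-20343, Add(447034, Pow(415334, -1))) = Mul(-20343, Add(447034, Rational(1, 415334))) = Mul(-20343, Rational(185668419357, 415334)) = Rational(-3777052654979451, 415334)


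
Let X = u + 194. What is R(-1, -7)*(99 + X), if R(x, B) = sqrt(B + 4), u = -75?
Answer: 218*I*sqrt(3) ≈ 377.59*I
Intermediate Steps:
X = 119 (X = -75 + 194 = 119)
R(x, B) = sqrt(4 + B)
R(-1, -7)*(99 + X) = sqrt(4 - 7)*(99 + 119) = sqrt(-3)*218 = (I*sqrt(3))*218 = 218*I*sqrt(3)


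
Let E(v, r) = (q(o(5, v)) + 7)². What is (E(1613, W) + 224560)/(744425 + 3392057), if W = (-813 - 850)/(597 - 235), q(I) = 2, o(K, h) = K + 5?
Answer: 224641/4136482 ≈ 0.054307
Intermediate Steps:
o(K, h) = 5 + K
W = -1663/362 ≈ -4.5939
E(v, r) = 81 (E(v, r) = (2 + 7)² = 9² = 81)
(E(1613, W) + 224560)/(744425 + 3392057) = (81 + 224560)/(744425 + 3392057) = 224641/4136482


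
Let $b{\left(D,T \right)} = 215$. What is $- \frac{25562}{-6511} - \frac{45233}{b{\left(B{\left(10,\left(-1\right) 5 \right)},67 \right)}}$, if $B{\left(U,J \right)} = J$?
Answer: $- \frac{289016233}{1399865} \approx -206.46$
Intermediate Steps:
$- \frac{25562}{-6511} - \frac{45233}{b{\left(B{\left(10,\left(-1\right) 5 \right)},67 \right)}} = - \frac{25562}{-6511} - \frac{45233}{215} = \left(-25562\right) \left(- \frac{1}{6511}\right) - \frac{45233}{215} = \frac{25562}{6511} - \frac{45233}{215} = - \frac{289016233}{1399865}$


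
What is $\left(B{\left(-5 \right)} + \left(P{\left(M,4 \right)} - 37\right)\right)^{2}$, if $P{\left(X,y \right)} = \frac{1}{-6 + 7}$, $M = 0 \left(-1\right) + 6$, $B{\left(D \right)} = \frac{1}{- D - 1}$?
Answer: $\frac{20449}{16} \approx 1278.1$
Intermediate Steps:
$B{\left(D \right)} = \frac{1}{-1 - D}$
$M = 6$ ($M = 0 + 6 = 6$)
$P{\left(X,y \right)} = 1$ ($P{\left(X,y \right)} = 1^{-1} = 1$)
$\left(B{\left(-5 \right)} + \left(P{\left(M,4 \right)} - 37\right)\right)^{2} = \left(- \frac{1}{1 - 5} + \left(1 - 37\right)\right)^{2} = \left(- \frac{1}{-4} + \left(1 - 37\right)\right)^{2} = \left(\left(-1\right) \left(- \frac{1}{4}\right) - 36\right)^{2} = \left(\frac{1}{4} - 36\right)^{2} = \left(- \frac{143}{4}\right)^{2} = \frac{20449}{16}$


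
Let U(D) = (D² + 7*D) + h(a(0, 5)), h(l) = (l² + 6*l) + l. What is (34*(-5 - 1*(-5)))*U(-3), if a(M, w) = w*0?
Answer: 0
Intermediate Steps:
a(M, w) = 0
h(l) = l² + 7*l
U(D) = D² + 7*D (U(D) = (D² + 7*D) + 0*(7 + 0) = (D² + 7*D) + 0*7 = (D² + 7*D) + 0 = D² + 7*D)
(34*(-5 - 1*(-5)))*U(-3) = (34*(-5 - 1*(-5)))*(-3*(7 - 3)) = (34*(-5 + 5))*(-3*4) = (34*0)*(-12) = 0*(-12) = 0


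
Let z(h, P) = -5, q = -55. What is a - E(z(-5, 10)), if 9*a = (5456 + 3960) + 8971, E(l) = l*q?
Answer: 1768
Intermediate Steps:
E(l) = -55*l (E(l) = l*(-55) = -55*l)
a = 2043 (a = ((5456 + 3960) + 8971)/9 = (9416 + 8971)/9 = (1/9)*18387 = 2043)
a - E(z(-5, 10)) = 2043 - (-55)*(-5) = 2043 - 1*275 = 2043 - 275 = 1768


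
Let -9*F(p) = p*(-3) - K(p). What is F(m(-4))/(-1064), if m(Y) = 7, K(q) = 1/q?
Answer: -37/16758 ≈ -0.0022079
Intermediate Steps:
F(p) = p/3 + 1/(9*p) (F(p) = -(p*(-3) - 1/p)/9 = -(-3*p - 1/p)/9 = -(-1/p - 3*p)/9 = p/3 + 1/(9*p))
F(m(-4))/(-1064) = ((⅓)*7 + (⅑)/7)/(-1064) = (7/3 + (⅑)*(⅐))*(-1/1064) = (7/3 + 1/63)*(-1/1064) = (148/63)*(-1/1064) = -37/16758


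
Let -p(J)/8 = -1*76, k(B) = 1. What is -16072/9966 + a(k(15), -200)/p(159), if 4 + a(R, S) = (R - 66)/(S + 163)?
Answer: -181191445/112097568 ≈ -1.6164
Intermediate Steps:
p(J) = 608 (p(J) = -(-8)*76 = -8*(-76) = 608)
a(R, S) = -4 + (-66 + R)/(163 + S) (a(R, S) = -4 + (R - 66)/(S + 163) = -4 + (-66 + R)/(163 + S))
-16072/9966 + a(k(15), -200)/p(159) = -16072/9966 + ((-718 + 1 - 4*(-200))/(163 - 200))/608 = -16072*1/9966 + ((-718 + 1 + 800)/(-37))*(1/608) = -8036/4983 - 1/37*83*(1/608) = -8036/4983 - 83/37*1/608 = -8036/4983 - 83/22496 = -181191445/112097568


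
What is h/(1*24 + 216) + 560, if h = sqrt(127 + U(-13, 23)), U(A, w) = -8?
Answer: 560 + sqrt(119)/240 ≈ 560.05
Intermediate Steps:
h = sqrt(119) (h = sqrt(127 - 8) = sqrt(119) ≈ 10.909)
h/(1*24 + 216) + 560 = sqrt(119)/(1*24 + 216) + 560 = sqrt(119)/(24 + 216) + 560 = sqrt(119)/240 + 560 = 560 + sqrt(119)/240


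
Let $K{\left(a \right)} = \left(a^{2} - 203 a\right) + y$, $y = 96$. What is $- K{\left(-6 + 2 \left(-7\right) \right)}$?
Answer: $-4556$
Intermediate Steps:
$K{\left(a \right)} = 96 + a^{2} - 203 a$ ($K{\left(a \right)} = \left(a^{2} - 203 a\right) + 96 = 96 + a^{2} - 203 a$)
$- K{\left(-6 + 2 \left(-7\right) \right)} = - (96 + \left(-6 + 2 \left(-7\right)\right)^{2} - 203 \left(-6 + 2 \left(-7\right)\right)) = - (96 + \left(-6 - 14\right)^{2} - 203 \left(-6 - 14\right)) = - (96 + \left(-20\right)^{2} - -4060) = - (96 + 400 + 4060) = \left(-1\right) 4556 = -4556$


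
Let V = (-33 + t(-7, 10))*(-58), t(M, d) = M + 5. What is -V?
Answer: -2030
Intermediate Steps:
t(M, d) = 5 + M
V = 2030 (V = (-33 + (5 - 7))*(-58) = (-33 - 2)*(-58) = -35*(-58) = 2030)
-V = -1*2030 = -2030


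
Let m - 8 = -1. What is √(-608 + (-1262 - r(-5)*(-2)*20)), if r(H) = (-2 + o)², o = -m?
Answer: √1370 ≈ 37.013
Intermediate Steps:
m = 7 (m = 8 - 1 = 7)
o = -7 (o = -1*7 = -7)
r(H) = 81 (r(H) = (-2 - 7)² = (-9)² = 81)
√(-608 + (-1262 - r(-5)*(-2)*20)) = √(-608 + (-1262 - 81*(-2)*20)) = √(-608 + (-1262 - (-162)*20)) = √(-608 + (-1262 - 1*(-3240))) = √(-608 + (-1262 + 3240)) = √(-608 + 1978) = √1370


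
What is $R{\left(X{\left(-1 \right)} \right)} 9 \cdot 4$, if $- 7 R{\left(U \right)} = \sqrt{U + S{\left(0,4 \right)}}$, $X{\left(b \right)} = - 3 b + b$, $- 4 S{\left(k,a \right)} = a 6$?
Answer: $- \frac{72 i}{7} \approx - 10.286 i$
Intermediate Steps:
$S{\left(k,a \right)} = - \frac{3 a}{2}$ ($S{\left(k,a \right)} = - \frac{a 6}{4} = - \frac{6 a}{4} = - \frac{3 a}{2}$)
$X{\left(b \right)} = - 2 b$
$R{\left(U \right)} = - \frac{\sqrt{-6 + U}}{7}$ ($R{\left(U \right)} = - \frac{\sqrt{U - 6}}{7} = - \frac{\sqrt{-6 + U}}{7}$)
$R{\left(X{\left(-1 \right)} \right)} 9 \cdot 4 = - \frac{\sqrt{-6 - -2}}{7} \cdot 9 \cdot 4 = - \frac{\sqrt{-6 + 2}}{7} \cdot 9 \cdot 4 = - \frac{\sqrt{-4}}{7} \cdot 9 \cdot 4 = - \frac{2 i}{7} \cdot 9 \cdot 4 = - \frac{18 i}{7} \cdot 4 = - \frac{72 i}{7}$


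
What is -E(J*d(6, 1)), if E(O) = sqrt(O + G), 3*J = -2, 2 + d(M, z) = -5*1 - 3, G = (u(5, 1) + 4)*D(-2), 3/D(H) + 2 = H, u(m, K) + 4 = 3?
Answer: -sqrt(159)/6 ≈ -2.1016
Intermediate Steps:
u(m, K) = -1 (u(m, K) = -4 + 3 = -1)
D(H) = 3/(-2 + H)
G = -9/4 (G = (-1 + 4)*(3/(-2 - 2)) = 3*(3/(-4)) = 3*(3*(-1/4)) = 3*(-3/4) = -9/4 ≈ -2.2500)
d(M, z) = -10 (d(M, z) = -2 + (-5*1 - 3) = -2 + (-5 - 3) = -2 - 8 = -10)
J = -2/3 (J = (1/3)*(-2) = -2/3 ≈ -0.66667)
E(O) = sqrt(-9/4 + O) (E(O) = sqrt(O - 9/4) = sqrt(-9/4 + O))
-E(J*d(6, 1)) = -sqrt(-9 + 4*(-2/3*(-10)))/2 = -sqrt(-9 + 4*(20/3))/2 = -sqrt(-9 + 80/3)/2 = -sqrt(53/3)/2 = -sqrt(159)/3/2 = -sqrt(159)/6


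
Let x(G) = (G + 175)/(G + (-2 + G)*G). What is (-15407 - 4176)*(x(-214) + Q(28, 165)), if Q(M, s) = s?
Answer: -148666518213/46010 ≈ -3.2312e+6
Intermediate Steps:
x(G) = (175 + G)/(G + G*(-2 + G))
(-15407 - 4176)*(x(-214) + Q(28, 165)) = (-15407 - 4176)*((175 - 214)/((-214)*(-1 - 214)) + 165) = -19583*(-1/214*(-39)/(-215) + 165) = -19583*(-1/214*(-1/215)*(-39) + 165) = -19583*(-39/46010 + 165) = -19583*7591611/46010 = -148666518213/46010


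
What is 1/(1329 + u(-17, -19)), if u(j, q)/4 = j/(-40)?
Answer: 10/13307 ≈ 0.00075148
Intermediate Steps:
u(j, q) = -j/10 (u(j, q) = 4*(j/(-40)) = 4*(j*(-1/40)) = 4*(-j/40) = -j/10)
1/(1329 + u(-17, -19)) = 1/(1329 - ⅒*(-17)) = 1/(1329 + 17/10) = 1/(13307/10) = 10/13307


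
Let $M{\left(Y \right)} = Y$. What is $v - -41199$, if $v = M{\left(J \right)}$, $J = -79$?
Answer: $41120$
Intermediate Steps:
$v = -79$
$v - -41199 = -79 - -41199 = -79 + 41199 = 41120$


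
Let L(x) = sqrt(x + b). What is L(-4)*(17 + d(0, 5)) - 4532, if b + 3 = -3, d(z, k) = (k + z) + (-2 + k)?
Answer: -4532 + 25*I*sqrt(10) ≈ -4532.0 + 79.057*I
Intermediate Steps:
d(z, k) = -2 + z + 2*k
b = -6 (b = -3 - 3 = -6)
L(x) = sqrt(-6 + x) (L(x) = sqrt(x - 6) = sqrt(-6 + x))
L(-4)*(17 + d(0, 5)) - 4532 = sqrt(-6 - 4)*(17 + (-2 + 0 + 2*5)) - 4532 = sqrt(-10)*(17 + (-2 + 0 + 10)) - 4532 = (I*sqrt(10))*(17 + 8) - 4532 = (I*sqrt(10))*25 - 4532 = 25*I*sqrt(10) - 4532 = -4532 + 25*I*sqrt(10)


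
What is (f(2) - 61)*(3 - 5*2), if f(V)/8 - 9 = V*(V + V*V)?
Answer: -749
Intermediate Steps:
f(V) = 72 + 8*V*(V + V**2) (f(V) = 72 + 8*(V*(V + V*V)) = 72 + 8*(V*(V + V**2)) = 72 + 8*V*(V + V**2))
(f(2) - 61)*(3 - 5*2) = ((72 + 8*2**2 + 8*2**3) - 61)*(3 - 5*2) = ((72 + 8*4 + 8*8) - 61)*(3 - 10) = ((72 + 32 + 64) - 61)*(-7) = (168 - 61)*(-7) = 107*(-7) = -749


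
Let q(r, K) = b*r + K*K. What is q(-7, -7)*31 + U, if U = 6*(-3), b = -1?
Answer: 1718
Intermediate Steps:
U = -18
q(r, K) = K**2 - r (q(r, K) = -r + K*K = -r + K**2 = K**2 - r)
q(-7, -7)*31 + U = ((-7)**2 - 1*(-7))*31 - 18 = (49 + 7)*31 - 18 = 56*31 - 18 = 1736 - 18 = 1718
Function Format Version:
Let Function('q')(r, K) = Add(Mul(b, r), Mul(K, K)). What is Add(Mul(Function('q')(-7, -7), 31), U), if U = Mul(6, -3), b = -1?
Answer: 1718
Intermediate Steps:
U = -18
Function('q')(r, K) = Add(Pow(K, 2), Mul(-1, r)) (Function('q')(r, K) = Add(Mul(-1, r), Mul(K, K)) = Add(Mul(-1, r), Pow(K, 2)) = Add(Pow(K, 2), Mul(-1, r)))
Add(Mul(Function('q')(-7, -7), 31), U) = Add(Mul(Add(Pow(-7, 2), Mul(-1, -7)), 31), -18) = Add(Mul(Add(49, 7), 31), -18) = Add(Mul(56, 31), -18) = Add(1736, -18) = 1718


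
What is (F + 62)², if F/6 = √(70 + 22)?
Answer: 7156 + 1488*√23 ≈ 14292.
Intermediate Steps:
F = 12*√23 (F = 6*√(70 + 22) = 6*√92 = 6*(2*√23) = 12*√23 ≈ 57.550)
(F + 62)² = (12*√23 + 62)² = (62 + 12*√23)²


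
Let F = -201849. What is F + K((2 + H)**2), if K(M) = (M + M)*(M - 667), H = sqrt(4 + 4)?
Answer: -217313 - 10288*sqrt(2) ≈ -2.3186e+5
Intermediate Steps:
H = 2*sqrt(2) (H = sqrt(8) = 2*sqrt(2) ≈ 2.8284)
K(M) = 2*M*(-667 + M) (K(M) = (2*M)*(-667 + M) = 2*M*(-667 + M))
F + K((2 + H)**2) = -201849 + 2*(2 + 2*sqrt(2))**2*(-667 + (2 + 2*sqrt(2))**2)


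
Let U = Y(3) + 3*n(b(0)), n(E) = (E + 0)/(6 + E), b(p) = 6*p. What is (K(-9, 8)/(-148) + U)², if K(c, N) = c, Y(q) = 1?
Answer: 24649/21904 ≈ 1.1253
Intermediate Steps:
n(E) = E/(6 + E)
U = 1 (U = 1 + 3*((6*0)/(6 + 6*0)) = 1 + 3*(0/(6 + 0)) = 1 + 3*(0/6) = 1 + 3*(0*(⅙)) = 1 + 3*0 = 1 + 0 = 1)
(K(-9, 8)/(-148) + U)² = (-9/(-148) + 1)² = (-9*(-1/148) + 1)² = (9/148 + 1)² = (157/148)² = 24649/21904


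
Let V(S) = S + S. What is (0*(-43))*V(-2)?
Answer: 0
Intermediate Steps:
V(S) = 2*S
(0*(-43))*V(-2) = (0*(-43))*(2*(-2)) = 0*(-4) = 0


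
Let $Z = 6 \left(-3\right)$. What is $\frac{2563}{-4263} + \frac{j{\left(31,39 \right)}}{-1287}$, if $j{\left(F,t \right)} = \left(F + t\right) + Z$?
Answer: $- \frac{90263}{140679} \approx -0.64162$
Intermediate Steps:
$Z = -18$
$j{\left(F,t \right)} = -18 + F + t$ ($j{\left(F,t \right)} = \left(F + t\right) - 18 = -18 + F + t$)
$\frac{2563}{-4263} + \frac{j{\left(31,39 \right)}}{-1287} = \frac{2563}{-4263} + \frac{-18 + 31 + 39}{-1287} = 2563 \left(- \frac{1}{4263}\right) + 52 \left(- \frac{1}{1287}\right) = - \frac{2563}{4263} - \frac{4}{99} = - \frac{90263}{140679}$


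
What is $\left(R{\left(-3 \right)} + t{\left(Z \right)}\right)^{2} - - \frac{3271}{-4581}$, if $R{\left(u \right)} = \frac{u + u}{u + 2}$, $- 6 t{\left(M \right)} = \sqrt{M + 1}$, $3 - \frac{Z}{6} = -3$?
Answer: $\frac{665413}{18324} - 2 \sqrt{37} \approx 24.148$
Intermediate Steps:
$Z = 36$ ($Z = 18 - -18 = 18 + 18 = 36$)
$t{\left(M \right)} = - \frac{\sqrt{1 + M}}{6}$ ($t{\left(M \right)} = - \frac{\sqrt{M + 1}}{6} = - \frac{\sqrt{1 + M}}{6}$)
$R{\left(u \right)} = \frac{2 u}{2 + u}$
$\left(R{\left(-3 \right)} + t{\left(Z \right)}\right)^{2} - - \frac{3271}{-4581} = \left(2 \left(-3\right) \frac{1}{2 - 3} - \frac{\sqrt{1 + 36}}{6}\right)^{2} - - \frac{3271}{-4581} = \left(2 \left(-3\right) \frac{1}{-1} - \frac{\sqrt{37}}{6}\right)^{2} - \left(-3271\right) \left(- \frac{1}{4581}\right) = \left(2 \left(-3\right) \left(-1\right) - \frac{\sqrt{37}}{6}\right)^{2} - \frac{3271}{4581} = \left(6 - \frac{\sqrt{37}}{6}\right)^{2} - \frac{3271}{4581} = - \frac{3271}{4581} + \left(6 - \frac{\sqrt{37}}{6}\right)^{2}$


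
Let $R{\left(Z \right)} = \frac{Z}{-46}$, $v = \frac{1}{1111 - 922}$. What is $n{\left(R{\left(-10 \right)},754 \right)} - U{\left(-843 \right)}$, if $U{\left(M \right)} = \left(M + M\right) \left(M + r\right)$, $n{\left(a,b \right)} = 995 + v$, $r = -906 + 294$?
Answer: $- \frac{463453514}{189} \approx -2.4521 \cdot 10^{6}$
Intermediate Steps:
$v = \frac{1}{189} \approx 0.005291$
$R{\left(Z \right)} = - \frac{Z}{46}$ ($R{\left(Z \right)} = Z \left(- \frac{1}{46}\right) = - \frac{Z}{46}$)
$r = -612$
$n{\left(a,b \right)} = \frac{188056}{189}$ ($n{\left(a,b \right)} = 995 + \frac{1}{189} = \frac{188056}{189}$)
$U{\left(M \right)} = 2 M \left(-612 + M\right)$ ($U{\left(M \right)} = \left(M + M\right) \left(M - 612\right) = 2 M \left(-612 + M\right)$)
$n{\left(R{\left(-10 \right)},754 \right)} - U{\left(-843 \right)} = \frac{188056}{189} - 2 \left(-843\right) \left(-612 - 843\right) = \frac{188056}{189} - 2 \left(-843\right) \left(-1455\right) = \frac{188056}{189} - 2453130 = - \frac{463453514}{189}$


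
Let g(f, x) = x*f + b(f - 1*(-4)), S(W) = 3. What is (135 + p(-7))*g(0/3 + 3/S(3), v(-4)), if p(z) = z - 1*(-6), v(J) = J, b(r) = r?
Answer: 134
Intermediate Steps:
p(z) = 6 + z (p(z) = z + 6 = 6 + z)
g(f, x) = 4 + f + f*x (g(f, x) = x*f + (f - 1*(-4)) = f*x + (f + 4) = f*x + (4 + f) = 4 + f + f*x)
(135 + p(-7))*g(0/3 + 3/S(3), v(-4)) = (135 + (6 - 7))*(4 + (0/3 + 3/3) + (0/3 + 3/3)*(-4)) = (135 - 1)*(4 + (0*(⅓) + 3*(⅓)) + (0*(⅓) + 3*(⅓))*(-4)) = 134*(4 + (0 + 1) + (0 + 1)*(-4)) = 134*(4 + 1 + 1*(-4)) = 134*(4 + 1 - 4) = 134*1 = 134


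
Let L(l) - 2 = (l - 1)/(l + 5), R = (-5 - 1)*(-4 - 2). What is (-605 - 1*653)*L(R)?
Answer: -147186/41 ≈ -3589.9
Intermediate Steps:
R = 36 (R = -6*(-6) = 36)
L(l) = 2 + (-1 + l)/(5 + l) (L(l) = 2 + (l - 1)/(l + 5) = 2 + (-1 + l)/(5 + l))
(-605 - 1*653)*L(R) = (-605 - 1*653)*(3*(3 + 36)/(5 + 36)) = (-605 - 653)*(3*39/41) = -3774*39/41 = -1258*117/41 = -147186/41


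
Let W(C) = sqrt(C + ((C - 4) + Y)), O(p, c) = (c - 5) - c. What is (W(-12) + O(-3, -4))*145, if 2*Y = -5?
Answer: -725 + 145*I*sqrt(122)/2 ≈ -725.0 + 800.79*I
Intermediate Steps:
Y = -5/2 (Y = (1/2)*(-5) = -5/2 ≈ -2.5000)
O(p, c) = -5 (O(p, c) = (-5 + c) - c = -5)
W(C) = sqrt(-13/2 + 2*C) (W(C) = sqrt(C + ((C - 4) - 5/2)) = sqrt(C + ((-4 + C) - 5/2)) = sqrt(C + (-13/2 + C)) = sqrt(-13/2 + 2*C))
(W(-12) + O(-3, -4))*145 = (sqrt(-26 + 8*(-12))/2 - 5)*145 = (sqrt(-26 - 96)/2 - 5)*145 = (sqrt(-122)/2 - 5)*145 = ((I*sqrt(122))/2 - 5)*145 = (I*sqrt(122)/2 - 5)*145 = (-5 + I*sqrt(122)/2)*145 = -725 + 145*I*sqrt(122)/2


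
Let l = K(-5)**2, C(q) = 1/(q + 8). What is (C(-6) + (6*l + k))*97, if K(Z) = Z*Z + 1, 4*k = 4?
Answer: 787155/2 ≈ 3.9358e+5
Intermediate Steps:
C(q) = 1/(8 + q)
k = 1 (k = (1/4)*4 = 1)
K(Z) = 1 + Z**2 (K(Z) = Z**2 + 1 = 1 + Z**2)
l = 676 (l = (1 + (-5)**2)**2 = (1 + 25)**2 = 26**2 = 676)
(C(-6) + (6*l + k))*97 = (1/(8 - 6) + (6*676 + 1))*97 = (1/2 + (4056 + 1))*97 = (1/2 + 4057)*97 = (8115/2)*97 = 787155/2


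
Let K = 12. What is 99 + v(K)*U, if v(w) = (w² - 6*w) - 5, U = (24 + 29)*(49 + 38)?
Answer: 309036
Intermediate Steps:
U = 4611 (U = 53*87 = 4611)
v(w) = -5 + w² - 6*w
99 + v(K)*U = 99 + (-5 + 12² - 6*12)*4611 = 99 + (-5 + 144 - 72)*4611 = 99 + 67*4611 = 99 + 308937 = 309036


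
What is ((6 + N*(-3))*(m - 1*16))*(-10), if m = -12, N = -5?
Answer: 5880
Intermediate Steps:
((6 + N*(-3))*(m - 1*16))*(-10) = ((6 - 5*(-3))*(-12 - 1*16))*(-10) = ((6 + 15)*(-12 - 16))*(-10) = (21*(-28))*(-10) = -588*(-10) = 5880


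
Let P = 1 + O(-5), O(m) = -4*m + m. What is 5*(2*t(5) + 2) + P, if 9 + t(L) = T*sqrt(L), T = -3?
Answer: -64 - 30*sqrt(5) ≈ -131.08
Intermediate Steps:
t(L) = -9 - 3*sqrt(L)
O(m) = -3*m
P = 16 (P = 1 - 3*(-5) = 1 + 15 = 16)
5*(2*t(5) + 2) + P = 5*(2*(-9 - 3*sqrt(5)) + 2) + 16 = 5*((-18 - 6*sqrt(5)) + 2) + 16 = 5*(-16 - 6*sqrt(5)) + 16 = (-80 - 30*sqrt(5)) + 16 = -64 - 30*sqrt(5)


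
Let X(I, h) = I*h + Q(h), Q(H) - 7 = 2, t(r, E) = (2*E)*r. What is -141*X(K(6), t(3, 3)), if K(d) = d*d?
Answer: -92637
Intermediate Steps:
t(r, E) = 2*E*r
K(d) = d²
Q(H) = 9 (Q(H) = 7 + 2 = 9)
X(I, h) = 9 + I*h (X(I, h) = I*h + 9 = 9 + I*h)
-141*X(K(6), t(3, 3)) = -141*(9 + 6²*(2*3*3)) = -141*(9 + 36*18) = -141*(9 + 648) = -141*657 = -92637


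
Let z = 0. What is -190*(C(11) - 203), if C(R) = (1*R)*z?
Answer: 38570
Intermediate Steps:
C(R) = 0 (C(R) = (1*R)*0 = R*0 = 0)
-190*(C(11) - 203) = -190*(0 - 203) = -190*(-203) = 38570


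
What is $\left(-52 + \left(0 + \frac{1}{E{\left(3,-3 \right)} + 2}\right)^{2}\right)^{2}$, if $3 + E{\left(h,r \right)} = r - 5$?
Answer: $\frac{17732521}{6561} \approx 2702.7$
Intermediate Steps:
$E{\left(h,r \right)} = -8 + r$ ($E{\left(h,r \right)} = -3 + \left(r - 5\right) = -3 + \left(-5 + r\right) = -8 + r$)
$\left(-52 + \left(0 + \frac{1}{E{\left(3,-3 \right)} + 2}\right)^{2}\right)^{2} = \left(-52 + \left(0 + \frac{1}{\left(-8 - 3\right) + 2}\right)^{2}\right)^{2} = \left(-52 + \left(0 + \frac{1}{-11 + 2}\right)^{2}\right)^{2} = \left(-52 + \left(0 + \frac{1}{-9}\right)^{2}\right)^{2} = \left(-52 + \left(0 - \frac{1}{9}\right)^{2}\right)^{2} = \left(-52 + \left(- \frac{1}{9}\right)^{2}\right)^{2} = \left(-52 + \frac{1}{81}\right)^{2} = \left(- \frac{4211}{81}\right)^{2} = \frac{17732521}{6561}$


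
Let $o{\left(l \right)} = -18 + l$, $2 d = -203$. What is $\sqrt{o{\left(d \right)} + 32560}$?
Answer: $\frac{27 \sqrt{178}}{2} \approx 180.11$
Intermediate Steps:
$d = - \frac{203}{2}$ ($d = \frac{1}{2} \left(-203\right) = - \frac{203}{2} \approx -101.5$)
$\sqrt{o{\left(d \right)} + 32560} = \sqrt{\left(-18 - \frac{203}{2}\right) + 32560} = \sqrt{- \frac{239}{2} + 32560} = \sqrt{\frac{64881}{2}} = \frac{27 \sqrt{178}}{2}$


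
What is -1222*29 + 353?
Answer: -35085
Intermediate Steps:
-1222*29 + 353 = -94*377 + 353 = -35438 + 353 = -35085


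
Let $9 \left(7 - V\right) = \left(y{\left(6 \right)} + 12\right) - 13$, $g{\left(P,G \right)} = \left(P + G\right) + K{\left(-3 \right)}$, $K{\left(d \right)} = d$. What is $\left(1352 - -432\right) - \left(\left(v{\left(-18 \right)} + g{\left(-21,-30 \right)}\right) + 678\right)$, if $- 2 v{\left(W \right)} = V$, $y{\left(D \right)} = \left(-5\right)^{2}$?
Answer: $\frac{6973}{6} \approx 1162.2$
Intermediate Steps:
$y{\left(D \right)} = 25$
$g{\left(P,G \right)} = -3 + G + P$ ($g{\left(P,G \right)} = \left(P + G\right) - 3 = \left(G + P\right) - 3 = -3 + G + P$)
$V = \frac{13}{3}$ ($V = 7 - \frac{\left(25 + 12\right) - 13}{9} = 7 - \frac{37 - 13}{9} = 7 - \frac{8}{3} = \frac{13}{3} \approx 4.3333$)
$v{\left(W \right)} = - \frac{13}{6}$ ($v{\left(W \right)} = \left(- \frac{1}{2}\right) \frac{13}{3} = - \frac{13}{6}$)
$\left(1352 - -432\right) - \left(\left(v{\left(-18 \right)} + g{\left(-21,-30 \right)}\right) + 678\right) = \left(1352 - -432\right) - \left(\left(- \frac{13}{6} - 54\right) + 678\right) = \left(1352 + 432\right) - \left(\left(- \frac{13}{6} - 54\right) + 678\right) = 1784 - \left(- \frac{337}{6} + 678\right) = 1784 - \frac{3731}{6} = \frac{6973}{6}$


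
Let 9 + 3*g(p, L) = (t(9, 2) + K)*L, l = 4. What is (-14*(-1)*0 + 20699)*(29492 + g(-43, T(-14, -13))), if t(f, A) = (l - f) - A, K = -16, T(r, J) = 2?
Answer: 1830226279/3 ≈ 6.1008e+8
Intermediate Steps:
t(f, A) = 4 - A - f (t(f, A) = (4 - f) - A = 4 - A - f)
g(p, L) = -3 - 23*L/3 (g(p, L) = -3 + (((4 - 1*2 - 1*9) - 16)*L)/3 = -3 + (((4 - 2 - 9) - 16)*L)/3 = -3 + ((-7 - 16)*L)/3 = -3 + (-23*L)/3 = -3 - 23*L/3)
(-14*(-1)*0 + 20699)*(29492 + g(-43, T(-14, -13))) = (-14*(-1)*0 + 20699)*(29492 + (-3 - 23/3*2)) = (14*0 + 20699)*(29492 + (-3 - 46/3)) = (0 + 20699)*(29492 - 55/3) = 20699*(88421/3) = 1830226279/3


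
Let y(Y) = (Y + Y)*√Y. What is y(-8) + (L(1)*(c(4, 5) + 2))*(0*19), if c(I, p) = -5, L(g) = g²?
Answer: -32*I*√2 ≈ -45.255*I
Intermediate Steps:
y(Y) = 2*Y^(3/2) (y(Y) = (2*Y)*√Y = 2*Y^(3/2))
y(-8) + (L(1)*(c(4, 5) + 2))*(0*19) = 2*(-8)^(3/2) + (1²*(-5 + 2))*(0*19) = 2*(-16*I*√2) + (1*(-3))*0 = -32*I*√2 - 3*0 = -32*I*√2 + 0 = -32*I*√2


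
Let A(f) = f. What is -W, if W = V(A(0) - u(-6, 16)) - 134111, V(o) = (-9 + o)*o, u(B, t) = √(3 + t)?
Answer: 134092 - 9*√19 ≈ 1.3405e+5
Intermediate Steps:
V(o) = o*(-9 + o)
W = -134111 - √19*(-9 - √19) (W = (0 - √(3 + 16))*(-9 + (0 - √(3 + 16))) - 134111 = (0 - √19)*(-9 + (0 - √19)) - 134111 = (-√19)*(-9 - √19) - 134111 = -√19*(-9 - √19) - 134111 = -134111 - √19*(-9 - √19) ≈ -1.3405e+5)
-W = -(-134092 + 9*√19) = 134092 - 9*√19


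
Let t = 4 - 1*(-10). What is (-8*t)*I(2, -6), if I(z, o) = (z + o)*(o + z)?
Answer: -1792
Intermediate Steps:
I(z, o) = (o + z)² (I(z, o) = (o + z)*(o + z) = (o + z)²)
t = 14 (t = 4 + 10 = 14)
(-8*t)*I(2, -6) = (-8*14)*(-6 + 2)² = -112*(-4)² = -112*16 = -1792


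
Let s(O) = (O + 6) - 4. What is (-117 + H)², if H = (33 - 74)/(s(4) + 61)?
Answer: 62094400/4489 ≈ 13833.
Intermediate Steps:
s(O) = 2 + O (s(O) = (6 + O) - 4 = 2 + O)
H = -41/67 (H = (33 - 74)/((2 + 4) + 61) = -41/(6 + 61) = -41/67 ≈ -0.61194)
(-117 + H)² = (-117 - 41/67)² = (-7880/67)² = 62094400/4489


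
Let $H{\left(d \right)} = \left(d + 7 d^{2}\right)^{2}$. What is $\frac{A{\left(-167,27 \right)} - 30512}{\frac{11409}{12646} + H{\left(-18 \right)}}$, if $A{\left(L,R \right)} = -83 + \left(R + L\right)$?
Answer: $- \frac{129558270}{21340128803} \approx -0.0060711$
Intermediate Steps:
$A{\left(L,R \right)} = -83 + L + R$ ($A{\left(L,R \right)} = -83 + \left(L + R\right) = -83 + L + R$)
$\frac{A{\left(-167,27 \right)} - 30512}{\frac{11409}{12646} + H{\left(-18 \right)}} = \frac{\left(-83 - 167 + 27\right) - 30512}{\frac{11409}{12646} + \left(-18\right)^{2} \left(1 + 7 \left(-18\right)\right)^{2}} = \frac{-223 - 30512}{11409 \cdot \frac{1}{12646} + 324 \left(1 - 126\right)^{2}} = - \frac{30735}{\frac{11409}{12646} + 324 \left(-125\right)^{2}} = - \frac{30735}{\frac{11409}{12646} + 324 \cdot 15625} = - \frac{30735}{\frac{11409}{12646} + 5062500} = - \frac{30735}{\frac{64020386409}{12646}} = \left(-30735\right) \frac{12646}{64020386409} = - \frac{129558270}{21340128803}$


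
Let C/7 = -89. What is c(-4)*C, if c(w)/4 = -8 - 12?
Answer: 49840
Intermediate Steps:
c(w) = -80 (c(w) = 4*(-8 - 12) = 4*(-20) = -80)
C = -623 (C = 7*(-89) = -623)
c(-4)*C = -80*(-623) = 49840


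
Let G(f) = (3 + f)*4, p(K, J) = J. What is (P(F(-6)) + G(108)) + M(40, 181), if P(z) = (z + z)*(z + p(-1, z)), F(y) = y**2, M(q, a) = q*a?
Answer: 12868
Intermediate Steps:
M(q, a) = a*q
P(z) = 4*z**2 (P(z) = (z + z)*(z + z) = (2*z)*(2*z) = 4*z**2)
G(f) = 12 + 4*f
(P(F(-6)) + G(108)) + M(40, 181) = (4*((-6)**2)**2 + (12 + 4*108)) + 181*40 = (4*36**2 + (12 + 432)) + 7240 = (4*1296 + 444) + 7240 = (5184 + 444) + 7240 = 5628 + 7240 = 12868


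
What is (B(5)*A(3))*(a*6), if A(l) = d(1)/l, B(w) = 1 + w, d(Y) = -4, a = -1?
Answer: 48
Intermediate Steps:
A(l) = -4/l
(B(5)*A(3))*(a*6) = ((1 + 5)*(-4/3))*(-1*6) = (6*(-4*⅓))*(-6) = (6*(-4/3))*(-6) = -8*(-6) = 48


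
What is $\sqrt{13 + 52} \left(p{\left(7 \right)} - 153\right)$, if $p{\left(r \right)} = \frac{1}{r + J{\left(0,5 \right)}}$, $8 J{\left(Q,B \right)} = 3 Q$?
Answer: $- \frac{1070 \sqrt{65}}{7} \approx -1232.4$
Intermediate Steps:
$J{\left(Q,B \right)} = \frac{3 Q}{8}$
$p{\left(r \right)} = \frac{1}{r}$ ($p{\left(r \right)} = \frac{1}{r + \frac{3}{8} \cdot 0} = \frac{1}{r + 0} = \frac{1}{r}$)
$\sqrt{13 + 52} \left(p{\left(7 \right)} - 153\right) = \sqrt{13 + 52} \left(\frac{1}{7} - 153\right) = \sqrt{65} \left(\frac{1}{7} - 153\right) = \sqrt{65} \left(- \frac{1070}{7}\right) = - \frac{1070 \sqrt{65}}{7}$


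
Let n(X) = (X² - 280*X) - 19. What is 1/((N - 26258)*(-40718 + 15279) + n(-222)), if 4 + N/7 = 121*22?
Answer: 1/194770653 ≈ 5.1342e-9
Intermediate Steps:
N = 18606 (N = -28 + 7*(121*22) = -28 + 7*2662 = -28 + 18634 = 18606)
n(X) = -19 + X² - 280*X
1/((N - 26258)*(-40718 + 15279) + n(-222)) = 1/((18606 - 26258)*(-40718 + 15279) + (-19 + (-222)² - 280*(-222))) = 1/(-7652*(-25439) + (-19 + 49284 + 62160)) = 1/(194659228 + 111425) = 1/194770653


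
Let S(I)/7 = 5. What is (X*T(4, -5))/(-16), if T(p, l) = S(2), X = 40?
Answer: -175/2 ≈ -87.500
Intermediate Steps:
S(I) = 35 (S(I) = 7*5 = 35)
T(p, l) = 35
(X*T(4, -5))/(-16) = (40*35)/(-16) = 1400*(-1/16) = -175/2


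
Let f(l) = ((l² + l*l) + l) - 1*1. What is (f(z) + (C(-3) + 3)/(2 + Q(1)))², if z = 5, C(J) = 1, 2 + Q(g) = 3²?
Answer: 240100/81 ≈ 2964.2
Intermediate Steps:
Q(g) = 7 (Q(g) = -2 + 3² = -2 + 9 = 7)
f(l) = -1 + l + 2*l² (f(l) = ((l² + l²) + l) - 1 = (2*l² + l) - 1 = (l + 2*l²) - 1 = -1 + l + 2*l²)
(f(z) + (C(-3) + 3)/(2 + Q(1)))² = ((-1 + 5 + 2*5²) + (1 + 3)/(2 + 7))² = ((-1 + 5 + 2*25) + 4/9)² = ((-1 + 5 + 50) + 4*(⅑))² = (54 + 4/9)² = (490/9)² = 240100/81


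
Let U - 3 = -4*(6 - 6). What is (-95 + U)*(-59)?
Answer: 5428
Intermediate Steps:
U = 3 (U = 3 - 4*(6 - 6) = 3 - 4*0 = 3 + 0 = 3)
(-95 + U)*(-59) = (-95 + 3)*(-59) = -92*(-59) = 5428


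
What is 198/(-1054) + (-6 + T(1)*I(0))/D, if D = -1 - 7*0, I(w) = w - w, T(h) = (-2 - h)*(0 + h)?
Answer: 3063/527 ≈ 5.8121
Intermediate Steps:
T(h) = h*(-2 - h) (T(h) = (-2 - h)*h = h*(-2 - h))
I(w) = 0
D = -1 (D = -1 + 0 = -1)
198/(-1054) + (-6 + T(1)*I(0))/D = 198/(-1054) + (-6 - 1*1*(2 + 1)*0)/(-1) = 198*(-1/1054) + (-6 - 1*1*3*0)*(-1) = -99/527 + (-6 - 3*0)*(-1) = -99/527 + (-6 + 0)*(-1) = -99/527 - 6*(-1) = -99/527 + 6 = 3063/527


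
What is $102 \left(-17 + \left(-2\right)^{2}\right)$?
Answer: $-1326$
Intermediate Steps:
$102 \left(-17 + \left(-2\right)^{2}\right) = 102 \left(-17 + 4\right) = 102 \left(-13\right) = -1326$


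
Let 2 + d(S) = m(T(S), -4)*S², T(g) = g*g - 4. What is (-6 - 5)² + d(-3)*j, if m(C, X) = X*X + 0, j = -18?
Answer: -2435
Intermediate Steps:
T(g) = -4 + g² (T(g) = g² - 4 = -4 + g²)
m(C, X) = X² (m(C, X) = X² + 0 = X²)
d(S) = -2 + 16*S² (d(S) = -2 + (-4)²*S² = -2 + 16*S²)
(-6 - 5)² + d(-3)*j = (-6 - 5)² + (-2 + 16*(-3)²)*(-18) = (-11)² + (-2 + 16*9)*(-18) = 121 + (-2 + 144)*(-18) = 121 + 142*(-18) = 121 - 2556 = -2435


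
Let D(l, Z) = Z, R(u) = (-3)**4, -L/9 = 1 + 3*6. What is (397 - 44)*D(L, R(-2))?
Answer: 28593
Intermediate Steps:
L = -171 (L = -9*(1 + 3*6) = -9*(1 + 18) = -9*19 = -171)
R(u) = 81
(397 - 44)*D(L, R(-2)) = (397 - 44)*81 = 353*81 = 28593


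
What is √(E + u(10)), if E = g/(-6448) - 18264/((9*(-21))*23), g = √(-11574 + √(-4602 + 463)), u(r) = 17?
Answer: √(12852609106064 - 94015467*√(-11574 + I*√4139))/778596 ≈ 4.6045 - 0.0018118*I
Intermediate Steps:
g = √(-11574 + I*√4139) (g = √(-11574 + √(-4139)) = √(-11574 + I*√4139) ≈ 0.299 + 107.58*I)
E = 6088/1449 - √(-11574 + I*√4139)/6448 (E = √(-11574 + I*√4139)/(-6448) - 18264/((9*(-21))*23) = √(-11574 + I*√4139)*(-1/6448) - 18264/((-189*23)) = -√(-11574 + I*√4139)/6448 - 18264/(-4347) = -√(-11574 + I*√4139)/6448 - 18264*(-1/4347) = -√(-11574 + I*√4139)/6448 + 6088/1449 = 6088/1449 - √(-11574 + I*√4139)/6448 ≈ 4.2015 - 0.016685*I)
√(E + u(10)) = √((6088/1449 - √(-11574 + I*√4139)/6448) + 17) = √(30721/1449 - √(-11574 + I*√4139)/6448)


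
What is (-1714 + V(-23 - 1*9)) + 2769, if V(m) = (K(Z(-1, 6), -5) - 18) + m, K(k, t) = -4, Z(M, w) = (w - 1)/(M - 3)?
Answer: 1001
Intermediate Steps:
Z(M, w) = (-1 + w)/(-3 + M)
V(m) = -22 + m (V(m) = (-4 - 18) + m = -22 + m)
(-1714 + V(-23 - 1*9)) + 2769 = (-1714 + (-22 + (-23 - 1*9))) + 2769 = (-1714 + (-22 + (-23 - 9))) + 2769 = (-1714 + (-22 - 32)) + 2769 = (-1714 - 54) + 2769 = -1768 + 2769 = 1001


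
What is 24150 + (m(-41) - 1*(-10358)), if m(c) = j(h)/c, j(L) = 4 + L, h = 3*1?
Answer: 1414821/41 ≈ 34508.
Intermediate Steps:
h = 3
m(c) = 7/c (m(c) = (4 + 3)/c = 7/c)
24150 + (m(-41) - 1*(-10358)) = 24150 + (7/(-41) - 1*(-10358)) = 24150 + (7*(-1/41) + 10358) = 24150 + (-7/41 + 10358) = 24150 + 424671/41 = 1414821/41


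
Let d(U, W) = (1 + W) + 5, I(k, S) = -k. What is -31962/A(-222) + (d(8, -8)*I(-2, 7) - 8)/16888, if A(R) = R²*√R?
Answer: -3/4222 + 5327*I*√222/1823508 ≈ -0.00071056 + 0.043526*I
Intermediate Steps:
d(U, W) = 6 + W
A(R) = R^(5/2)
-31962/A(-222) + (d(8, -8)*I(-2, 7) - 8)/16888 = -31962*(-I*√222/10941048) + ((6 - 8)*(-1*(-2)) - 8)/16888 = -31962*(-I*√222/10941048) + (-2*2 - 8)*(1/16888) = -(-5327)*I*√222/1823508 + (-4 - 8)*(1/16888) = 5327*I*√222/1823508 - 12*1/16888 = 5327*I*√222/1823508 - 3/4222 = -3/4222 + 5327*I*√222/1823508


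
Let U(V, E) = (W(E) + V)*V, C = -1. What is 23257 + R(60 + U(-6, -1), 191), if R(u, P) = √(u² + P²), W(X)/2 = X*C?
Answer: 23257 + √43537 ≈ 23466.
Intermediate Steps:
W(X) = -2*X (W(X) = 2*(X*(-1)) = 2*(-X) = -2*X)
U(V, E) = V*(V - 2*E) (U(V, E) = (-2*E + V)*V = (V - 2*E)*V = V*(V - 2*E))
R(u, P) = √(P² + u²)
23257 + R(60 + U(-6, -1), 191) = 23257 + √(191² + (60 - 6*(-6 - 2*(-1)))²) = 23257 + √(36481 + (60 - 6*(-6 + 2))²) = 23257 + √(36481 + (60 - 6*(-4))²) = 23257 + √(36481 + (60 + 24)²) = 23257 + √(36481 + 84²) = 23257 + √(36481 + 7056) = 23257 + √43537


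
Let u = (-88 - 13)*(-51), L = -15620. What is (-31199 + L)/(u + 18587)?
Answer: -46819/23738 ≈ -1.9723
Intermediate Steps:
u = 5151 (u = -101*(-51) = 5151)
(-31199 + L)/(u + 18587) = (-31199 - 15620)/(5151 + 18587) = -46819/23738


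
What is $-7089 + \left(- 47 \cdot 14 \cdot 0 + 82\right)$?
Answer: $-7007$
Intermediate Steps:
$-7089 + \left(- 47 \cdot 14 \cdot 0 + 82\right) = -7089 + \left(\left(-47\right) 0 + 82\right) = -7089 + \left(0 + 82\right) = -7089 + 82 = -7007$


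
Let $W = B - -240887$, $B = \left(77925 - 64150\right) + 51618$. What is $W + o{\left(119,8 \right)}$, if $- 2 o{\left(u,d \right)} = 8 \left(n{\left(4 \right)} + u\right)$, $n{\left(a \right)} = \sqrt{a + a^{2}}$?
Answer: $305804 - 8 \sqrt{5} \approx 3.0579 \cdot 10^{5}$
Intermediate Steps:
$o{\left(u,d \right)} = - 8 \sqrt{5} - 4 u$ ($o{\left(u,d \right)} = - \frac{8 \left(\sqrt{4 \left(1 + 4\right)} + u\right)}{2} = - \frac{8 \left(\sqrt{4 \cdot 5} + u\right)}{2} = - \frac{8 \left(\sqrt{20} + u\right)}{2} = - \frac{8 \left(2 \sqrt{5} + u\right)}{2} = - \frac{8 \left(u + 2 \sqrt{5}\right)}{2} = - \frac{8 u + 16 \sqrt{5}}{2} = - 8 \sqrt{5} - 4 u$)
$B = 65393$ ($B = 13775 + 51618 = 65393$)
$W = 306280$ ($W = 65393 - -240887 = 65393 + 240887 = 306280$)
$W + o{\left(119,8 \right)} = 306280 - \left(476 + 8 \sqrt{5}\right) = 305804 - 8 \sqrt{5}$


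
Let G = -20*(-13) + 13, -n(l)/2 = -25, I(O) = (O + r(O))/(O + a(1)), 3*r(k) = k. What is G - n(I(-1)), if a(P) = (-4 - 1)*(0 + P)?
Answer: 223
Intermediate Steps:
a(P) = -5*P
r(k) = k/3
I(O) = 4*O/(3*(-5 + O)) (I(O) = (O + O/3)/(O - 5*1) = (4*O/3)/(O - 5) = (4*O/3)/(-5 + O) = 4*O/(3*(-5 + O)))
n(l) = 50 (n(l) = -2*(-25) = 50)
G = 273 (G = 260 + 13 = 273)
G - n(I(-1)) = 273 - 1*50 = 273 - 50 = 223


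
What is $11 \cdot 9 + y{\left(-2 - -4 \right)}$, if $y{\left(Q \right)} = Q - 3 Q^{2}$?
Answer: $89$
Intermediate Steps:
$11 \cdot 9 + y{\left(-2 - -4 \right)} = 11 \cdot 9 + \left(-2 - -4\right) \left(1 - 3 \left(-2 - -4\right)\right) = 99 + \left(-2 + 4\right) \left(1 - 3 \left(-2 + 4\right)\right) = 99 + 2 \left(1 - 6\right) = 99 + 2 \left(-5\right) = 99 - 10 = 89$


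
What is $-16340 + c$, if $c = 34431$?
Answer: $18091$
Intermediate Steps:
$-16340 + c = -16340 + 34431 = 18091$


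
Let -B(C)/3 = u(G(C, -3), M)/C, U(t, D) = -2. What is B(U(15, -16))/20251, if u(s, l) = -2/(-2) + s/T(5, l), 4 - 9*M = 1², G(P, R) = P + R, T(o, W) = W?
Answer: -3/2893 ≈ -0.0010370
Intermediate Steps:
M = ⅓ (M = 4/9 - ⅑*1² = 4/9 - ⅑*1 = 4/9 - ⅑ = ⅓ ≈ 0.33333)
u(s, l) = 1 + s/l (u(s, l) = -2/(-2) + s/l = -2*(-½) + s/l = 1 + s/l)
B(C) = -3*(-8 + 3*C)/C (B(C) = -3*(⅓ + (C - 3))/(⅓)/C = -3*3*(⅓ + (-3 + C))/C = -3*3*(-8/3 + C)/C = -3*(-8 + 3*C)/C)
B(U(15, -16))/20251 = (-9 + 24/(-2))/20251 = (-9 + 24*(-½))*(1/20251) = (-9 - 12)*(1/20251) = -21*1/20251 = -3/2893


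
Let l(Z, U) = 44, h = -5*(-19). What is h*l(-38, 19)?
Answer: 4180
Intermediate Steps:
h = 95
h*l(-38, 19) = 95*44 = 4180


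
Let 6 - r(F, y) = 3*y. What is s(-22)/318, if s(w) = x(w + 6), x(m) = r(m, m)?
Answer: 9/53 ≈ 0.16981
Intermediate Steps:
r(F, y) = 6 - 3*y
x(m) = 6 - 3*m
s(w) = -12 - 3*w (s(w) = 6 - 3*(w + 6) = 6 - 3*(6 + w) = 6 + (-18 - 3*w) = -12 - 3*w)
s(-22)/318 = (-12 - 3*(-22))/318 = (-12 + 66)*(1/318) = 54*(1/318) = 9/53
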